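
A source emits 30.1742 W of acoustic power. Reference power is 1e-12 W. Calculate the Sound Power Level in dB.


Given values:
  W = 30.1742 W
  W_ref = 1e-12 W
Formula: SWL = 10 * log10(W / W_ref)
Compute ratio: W / W_ref = 30174200000000
Compute log10: log10(30174200000000) = 13.479636
Multiply: SWL = 10 * 13.479636 = 134.8

134.8 dB


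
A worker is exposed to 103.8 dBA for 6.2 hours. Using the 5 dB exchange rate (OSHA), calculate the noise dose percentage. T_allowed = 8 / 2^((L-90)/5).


Given values:
  L = 103.8 dBA, T = 6.2 hours
Formula: T_allowed = 8 / 2^((L - 90) / 5)
Compute exponent: (103.8 - 90) / 5 = 2.76
Compute 2^(2.76) = 6.773962
T_allowed = 8 / 6.773962 = 1.180993 hours
Dose = (T / T_allowed) * 100
Dose = (6.2 / 1.180993) * 100 = 524.98

524.98 %


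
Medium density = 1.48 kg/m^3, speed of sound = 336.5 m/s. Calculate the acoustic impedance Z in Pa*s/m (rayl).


Given values:
  rho = 1.48 kg/m^3
  c = 336.5 m/s
Formula: Z = rho * c
Z = 1.48 * 336.5
Z = 498.02

498.02 rayl


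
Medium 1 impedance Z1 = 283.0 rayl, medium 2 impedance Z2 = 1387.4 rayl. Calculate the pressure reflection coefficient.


Given values:
  Z1 = 283.0 rayl, Z2 = 1387.4 rayl
Formula: R = (Z2 - Z1) / (Z2 + Z1)
Numerator: Z2 - Z1 = 1387.4 - 283.0 = 1104.4
Denominator: Z2 + Z1 = 1387.4 + 283.0 = 1670.4
R = 1104.4 / 1670.4 = 0.6612

0.6612


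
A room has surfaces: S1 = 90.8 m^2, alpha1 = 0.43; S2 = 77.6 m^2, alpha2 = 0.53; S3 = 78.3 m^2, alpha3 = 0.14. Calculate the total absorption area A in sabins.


Given surfaces:
  Surface 1: 90.8 * 0.43 = 39.044
  Surface 2: 77.6 * 0.53 = 41.128
  Surface 3: 78.3 * 0.14 = 10.962
Formula: A = sum(Si * alpha_i)
A = 39.044 + 41.128 + 10.962
A = 91.13

91.13 sabins


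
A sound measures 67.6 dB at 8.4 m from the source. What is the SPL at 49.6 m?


Given values:
  SPL1 = 67.6 dB, r1 = 8.4 m, r2 = 49.6 m
Formula: SPL2 = SPL1 - 20 * log10(r2 / r1)
Compute ratio: r2 / r1 = 49.6 / 8.4 = 5.9048
Compute log10: log10(5.9048) = 0.771205
Compute drop: 20 * 0.771205 = 15.4241
SPL2 = 67.6 - 15.4241 = 52.18

52.18 dB


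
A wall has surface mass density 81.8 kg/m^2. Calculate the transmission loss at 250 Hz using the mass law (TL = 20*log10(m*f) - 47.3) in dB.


Given values:
  m = 81.8 kg/m^2, f = 250 Hz
Formula: TL = 20 * log10(m * f) - 47.3
Compute m * f = 81.8 * 250 = 20450.0
Compute log10(20450.0) = 4.310693
Compute 20 * 4.310693 = 86.2139
TL = 86.2139 - 47.3 = 38.91

38.91 dB


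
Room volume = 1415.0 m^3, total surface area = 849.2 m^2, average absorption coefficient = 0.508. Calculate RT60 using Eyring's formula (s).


Given values:
  V = 1415.0 m^3, S = 849.2 m^2, alpha = 0.508
Formula: RT60 = 0.161 * V / (-S * ln(1 - alpha))
Compute ln(1 - 0.508) = ln(0.492) = -0.709277
Denominator: -849.2 * -0.709277 = 602.318
Numerator: 0.161 * 1415.0 = 227.815
RT60 = 227.815 / 602.318 = 0.378

0.378 s


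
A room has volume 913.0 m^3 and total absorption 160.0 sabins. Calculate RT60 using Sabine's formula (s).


Given values:
  V = 913.0 m^3
  A = 160.0 sabins
Formula: RT60 = 0.161 * V / A
Numerator: 0.161 * 913.0 = 146.993
RT60 = 146.993 / 160.0 = 0.919

0.919 s


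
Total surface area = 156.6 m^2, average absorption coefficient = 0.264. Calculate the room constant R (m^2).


Given values:
  S = 156.6 m^2, alpha = 0.264
Formula: R = S * alpha / (1 - alpha)
Numerator: 156.6 * 0.264 = 41.3424
Denominator: 1 - 0.264 = 0.736
R = 41.3424 / 0.736 = 56.17

56.17 m^2


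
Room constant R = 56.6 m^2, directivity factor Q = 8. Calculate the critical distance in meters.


Given values:
  R = 56.6 m^2, Q = 8
Formula: d_c = 0.141 * sqrt(Q * R)
Compute Q * R = 8 * 56.6 = 452.8
Compute sqrt(452.8) = 21.2791
d_c = 0.141 * 21.2791 = 3.0

3.0 m


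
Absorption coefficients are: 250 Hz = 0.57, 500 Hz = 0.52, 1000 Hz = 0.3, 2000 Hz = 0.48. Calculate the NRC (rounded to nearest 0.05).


Given values:
  a_250 = 0.57, a_500 = 0.52
  a_1000 = 0.3, a_2000 = 0.48
Formula: NRC = (a250 + a500 + a1000 + a2000) / 4
Sum = 0.57 + 0.52 + 0.3 + 0.48 = 1.87
NRC = 1.87 / 4 = 0.4675
Rounded to nearest 0.05: 0.45

0.45


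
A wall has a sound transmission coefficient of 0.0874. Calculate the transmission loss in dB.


Given values:
  tau = 0.0874
Formula: TL = 10 * log10(1 / tau)
Compute 1 / tau = 1 / 0.0874 = 11.4416
Compute log10(11.4416) = 1.058487
TL = 10 * 1.058487 = 10.58

10.58 dB


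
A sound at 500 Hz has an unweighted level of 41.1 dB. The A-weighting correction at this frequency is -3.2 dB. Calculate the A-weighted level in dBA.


Given values:
  SPL = 41.1 dB
  A-weighting at 500 Hz = -3.2 dB
Formula: L_A = SPL + A_weight
L_A = 41.1 + (-3.2)
L_A = 37.9

37.9 dBA


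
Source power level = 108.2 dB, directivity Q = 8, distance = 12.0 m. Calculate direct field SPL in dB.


Given values:
  Lw = 108.2 dB, Q = 8, r = 12.0 m
Formula: SPL = Lw + 10 * log10(Q / (4 * pi * r^2))
Compute 4 * pi * r^2 = 4 * pi * 12.0^2 = 1809.5574
Compute Q / denom = 8 / 1809.5574 = 0.00442097
Compute 10 * log10(0.00442097) = -23.5448
SPL = 108.2 + (-23.5448) = 84.66

84.66 dB


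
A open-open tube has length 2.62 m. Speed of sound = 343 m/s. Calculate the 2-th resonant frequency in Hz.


Given values:
  Tube type: open-open, L = 2.62 m, c = 343 m/s, n = 2
Formula: f_n = n * c / (2 * L)
Compute 2 * L = 2 * 2.62 = 5.24
f = 2 * 343 / 5.24
f = 130.92

130.92 Hz


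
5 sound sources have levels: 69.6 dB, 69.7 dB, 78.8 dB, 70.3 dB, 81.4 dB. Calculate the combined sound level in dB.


Formula: L_total = 10 * log10( sum(10^(Li/10)) )
  Source 1: 10^(69.6/10) = 9120108.3936
  Source 2: 10^(69.7/10) = 9332543.008
  Source 3: 10^(78.8/10) = 75857757.5029
  Source 4: 10^(70.3/10) = 10715193.0524
  Source 5: 10^(81.4/10) = 138038426.4603
Sum of linear values = 243064028.4172
L_total = 10 * log10(243064028.4172) = 83.86

83.86 dB


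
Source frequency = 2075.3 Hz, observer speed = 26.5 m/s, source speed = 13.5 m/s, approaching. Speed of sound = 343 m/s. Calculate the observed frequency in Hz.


Given values:
  f_s = 2075.3 Hz, v_o = 26.5 m/s, v_s = 13.5 m/s
  Direction: approaching
Formula: f_o = f_s * (c + v_o) / (c - v_s)
Numerator: c + v_o = 343 + 26.5 = 369.5
Denominator: c - v_s = 343 - 13.5 = 329.5
f_o = 2075.3 * 369.5 / 329.5 = 2327.23

2327.23 Hz


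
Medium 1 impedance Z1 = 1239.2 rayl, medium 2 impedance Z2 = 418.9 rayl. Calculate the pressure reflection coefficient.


Given values:
  Z1 = 1239.2 rayl, Z2 = 418.9 rayl
Formula: R = (Z2 - Z1) / (Z2 + Z1)
Numerator: Z2 - Z1 = 418.9 - 1239.2 = -820.3
Denominator: Z2 + Z1 = 418.9 + 1239.2 = 1658.1
R = -820.3 / 1658.1 = -0.4947

-0.4947


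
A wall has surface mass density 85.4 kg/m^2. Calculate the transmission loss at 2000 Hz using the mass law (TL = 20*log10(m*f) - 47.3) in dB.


Given values:
  m = 85.4 kg/m^2, f = 2000 Hz
Formula: TL = 20 * log10(m * f) - 47.3
Compute m * f = 85.4 * 2000 = 170800.0
Compute log10(170800.0) = 5.232488
Compute 20 * 5.232488 = 104.6498
TL = 104.6498 - 47.3 = 57.35

57.35 dB


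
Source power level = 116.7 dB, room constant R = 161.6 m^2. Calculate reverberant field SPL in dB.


Given values:
  Lw = 116.7 dB, R = 161.6 m^2
Formula: SPL = Lw + 10 * log10(4 / R)
Compute 4 / R = 4 / 161.6 = 0.024752
Compute 10 * log10(0.024752) = -16.0639
SPL = 116.7 + (-16.0639) = 100.64

100.64 dB


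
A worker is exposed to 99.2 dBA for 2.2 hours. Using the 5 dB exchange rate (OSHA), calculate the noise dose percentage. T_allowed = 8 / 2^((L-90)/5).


Given values:
  L = 99.2 dBA, T = 2.2 hours
Formula: T_allowed = 8 / 2^((L - 90) / 5)
Compute exponent: (99.2 - 90) / 5 = 1.84
Compute 2^(1.84) = 3.5801
T_allowed = 8 / 3.5801 = 2.234574 hours
Dose = (T / T_allowed) * 100
Dose = (2.2 / 2.234574) * 100 = 98.45

98.45 %


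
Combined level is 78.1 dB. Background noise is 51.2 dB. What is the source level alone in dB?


Given values:
  L_total = 78.1 dB, L_bg = 51.2 dB
Formula: L_source = 10 * log10(10^(L_total/10) - 10^(L_bg/10))
Convert to linear:
  10^(78.1/10) = 64565422.9035
  10^(51.2/10) = 131825.6739
Difference: 64565422.9035 - 131825.6739 = 64433597.2296
L_source = 10 * log10(64433597.2296) = 78.09

78.09 dB


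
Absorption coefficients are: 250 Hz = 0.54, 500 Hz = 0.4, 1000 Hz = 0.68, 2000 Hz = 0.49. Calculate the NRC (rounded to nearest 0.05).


Given values:
  a_250 = 0.54, a_500 = 0.4
  a_1000 = 0.68, a_2000 = 0.49
Formula: NRC = (a250 + a500 + a1000 + a2000) / 4
Sum = 0.54 + 0.4 + 0.68 + 0.49 = 2.11
NRC = 2.11 / 4 = 0.5275
Rounded to nearest 0.05: 0.55

0.55


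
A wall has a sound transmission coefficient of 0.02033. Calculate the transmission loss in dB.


Given values:
  tau = 0.02033
Formula: TL = 10 * log10(1 / tau)
Compute 1 / tau = 1 / 0.02033 = 49.1884
Compute log10(49.1884) = 1.691863
TL = 10 * 1.691863 = 16.92

16.92 dB


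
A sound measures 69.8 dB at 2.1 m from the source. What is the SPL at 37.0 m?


Given values:
  SPL1 = 69.8 dB, r1 = 2.1 m, r2 = 37.0 m
Formula: SPL2 = SPL1 - 20 * log10(r2 / r1)
Compute ratio: r2 / r1 = 37.0 / 2.1 = 17.619
Compute log10: log10(17.619) = 1.245981
Compute drop: 20 * 1.245981 = 24.9196
SPL2 = 69.8 - 24.9196 = 44.88

44.88 dB


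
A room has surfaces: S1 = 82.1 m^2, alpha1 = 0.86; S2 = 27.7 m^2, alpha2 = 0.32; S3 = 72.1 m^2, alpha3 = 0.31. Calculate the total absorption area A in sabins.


Given surfaces:
  Surface 1: 82.1 * 0.86 = 70.606
  Surface 2: 27.7 * 0.32 = 8.864
  Surface 3: 72.1 * 0.31 = 22.351
Formula: A = sum(Si * alpha_i)
A = 70.606 + 8.864 + 22.351
A = 101.82

101.82 sabins


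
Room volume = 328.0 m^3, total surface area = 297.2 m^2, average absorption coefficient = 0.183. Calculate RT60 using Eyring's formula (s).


Given values:
  V = 328.0 m^3, S = 297.2 m^2, alpha = 0.183
Formula: RT60 = 0.161 * V / (-S * ln(1 - alpha))
Compute ln(1 - 0.183) = ln(0.817) = -0.202116
Denominator: -297.2 * -0.202116 = 60.0689
Numerator: 0.161 * 328.0 = 52.808
RT60 = 52.808 / 60.0689 = 0.879

0.879 s


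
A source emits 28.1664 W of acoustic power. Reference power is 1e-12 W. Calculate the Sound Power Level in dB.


Given values:
  W = 28.1664 W
  W_ref = 1e-12 W
Formula: SWL = 10 * log10(W / W_ref)
Compute ratio: W / W_ref = 28166400000000
Compute log10: log10(28166400000000) = 13.449731
Multiply: SWL = 10 * 13.449731 = 134.5

134.5 dB


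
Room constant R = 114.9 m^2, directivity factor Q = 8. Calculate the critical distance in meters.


Given values:
  R = 114.9 m^2, Q = 8
Formula: d_c = 0.141 * sqrt(Q * R)
Compute Q * R = 8 * 114.9 = 919.2
Compute sqrt(919.2) = 30.3183
d_c = 0.141 * 30.3183 = 4.275

4.275 m


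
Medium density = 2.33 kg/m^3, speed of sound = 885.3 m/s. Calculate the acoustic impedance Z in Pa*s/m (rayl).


Given values:
  rho = 2.33 kg/m^3
  c = 885.3 m/s
Formula: Z = rho * c
Z = 2.33 * 885.3
Z = 2062.75

2062.75 rayl


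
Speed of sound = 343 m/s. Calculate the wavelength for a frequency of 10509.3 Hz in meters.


Given values:
  c = 343 m/s, f = 10509.3 Hz
Formula: lambda = c / f
lambda = 343 / 10509.3
lambda = 0.0326

0.0326 m


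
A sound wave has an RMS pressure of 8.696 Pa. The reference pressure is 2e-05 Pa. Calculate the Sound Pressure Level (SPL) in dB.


Given values:
  p = 8.696 Pa
  p_ref = 2e-05 Pa
Formula: SPL = 20 * log10(p / p_ref)
Compute ratio: p / p_ref = 8.696 / 2e-05 = 434800
Compute log10: log10(434800) = 5.63829
Multiply: SPL = 20 * 5.63829 = 112.77

112.77 dB


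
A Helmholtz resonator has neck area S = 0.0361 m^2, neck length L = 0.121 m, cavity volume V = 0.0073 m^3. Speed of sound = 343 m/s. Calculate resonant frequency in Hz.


Given values:
  S = 0.0361 m^2, L = 0.121 m, V = 0.0073 m^3, c = 343 m/s
Formula: f = (c / (2*pi)) * sqrt(S / (V * L))
Compute V * L = 0.0073 * 0.121 = 0.0008833
Compute S / (V * L) = 0.0361 / 0.0008833 = 40.8695
Compute sqrt(40.8695) = 6.392926
Compute c / (2*pi) = 343 / 6.283185 = 54.590148
f = 54.590148 * 6.392926 = 348.99

348.99 Hz


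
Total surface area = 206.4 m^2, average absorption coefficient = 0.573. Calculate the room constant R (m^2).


Given values:
  S = 206.4 m^2, alpha = 0.573
Formula: R = S * alpha / (1 - alpha)
Numerator: 206.4 * 0.573 = 118.2672
Denominator: 1 - 0.573 = 0.427
R = 118.2672 / 0.427 = 276.97

276.97 m^2


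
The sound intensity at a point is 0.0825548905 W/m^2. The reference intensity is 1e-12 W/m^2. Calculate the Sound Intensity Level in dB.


Given values:
  I = 0.0825548905 W/m^2
  I_ref = 1e-12 W/m^2
Formula: SIL = 10 * log10(I / I_ref)
Compute ratio: I / I_ref = 82554890500
Compute log10: log10(82554890500) = 10.916743
Multiply: SIL = 10 * 10.916743 = 109.17

109.17 dB


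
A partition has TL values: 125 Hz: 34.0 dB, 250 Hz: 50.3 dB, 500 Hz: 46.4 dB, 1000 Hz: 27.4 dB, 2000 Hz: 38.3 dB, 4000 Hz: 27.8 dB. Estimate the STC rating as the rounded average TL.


Given TL values at each frequency:
  125 Hz: 34.0 dB
  250 Hz: 50.3 dB
  500 Hz: 46.4 dB
  1000 Hz: 27.4 dB
  2000 Hz: 38.3 dB
  4000 Hz: 27.8 dB
Formula: STC ~ round(average of TL values)
Sum = 34.0 + 50.3 + 46.4 + 27.4 + 38.3 + 27.8 = 224.2
Average = 224.2 / 6 = 37.37
Rounded: 37

37


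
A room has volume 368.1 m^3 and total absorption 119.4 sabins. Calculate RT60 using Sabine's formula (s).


Given values:
  V = 368.1 m^3
  A = 119.4 sabins
Formula: RT60 = 0.161 * V / A
Numerator: 0.161 * 368.1 = 59.2641
RT60 = 59.2641 / 119.4 = 0.496

0.496 s


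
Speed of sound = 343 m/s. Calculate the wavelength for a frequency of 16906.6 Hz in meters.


Given values:
  c = 343 m/s, f = 16906.6 Hz
Formula: lambda = c / f
lambda = 343 / 16906.6
lambda = 0.0203

0.0203 m


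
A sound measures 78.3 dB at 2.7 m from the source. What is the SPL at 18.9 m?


Given values:
  SPL1 = 78.3 dB, r1 = 2.7 m, r2 = 18.9 m
Formula: SPL2 = SPL1 - 20 * log10(r2 / r1)
Compute ratio: r2 / r1 = 18.9 / 2.7 = 7.0
Compute log10: log10(7.0) = 0.845098
Compute drop: 20 * 0.845098 = 16.902
SPL2 = 78.3 - 16.902 = 61.4

61.4 dB


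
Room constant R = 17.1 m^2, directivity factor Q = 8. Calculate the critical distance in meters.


Given values:
  R = 17.1 m^2, Q = 8
Formula: d_c = 0.141 * sqrt(Q * R)
Compute Q * R = 8 * 17.1 = 136.8
Compute sqrt(136.8) = 11.6962
d_c = 0.141 * 11.6962 = 1.649

1.649 m


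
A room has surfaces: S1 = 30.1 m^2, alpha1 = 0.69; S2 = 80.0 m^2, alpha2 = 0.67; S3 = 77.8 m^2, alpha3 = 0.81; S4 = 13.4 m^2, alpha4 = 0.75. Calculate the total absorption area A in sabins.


Given surfaces:
  Surface 1: 30.1 * 0.69 = 20.769
  Surface 2: 80.0 * 0.67 = 53.6
  Surface 3: 77.8 * 0.81 = 63.018
  Surface 4: 13.4 * 0.75 = 10.05
Formula: A = sum(Si * alpha_i)
A = 20.769 + 53.6 + 63.018 + 10.05
A = 147.44

147.44 sabins


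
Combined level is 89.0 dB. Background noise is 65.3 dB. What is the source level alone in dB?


Given values:
  L_total = 89.0 dB, L_bg = 65.3 dB
Formula: L_source = 10 * log10(10^(L_total/10) - 10^(L_bg/10))
Convert to linear:
  10^(89.0/10) = 794328234.7243
  10^(65.3/10) = 3388441.5614
Difference: 794328234.7243 - 3388441.5614 = 790939793.1629
L_source = 10 * log10(790939793.1629) = 88.98

88.98 dB


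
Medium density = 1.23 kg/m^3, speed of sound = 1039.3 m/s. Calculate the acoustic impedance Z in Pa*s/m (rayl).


Given values:
  rho = 1.23 kg/m^3
  c = 1039.3 m/s
Formula: Z = rho * c
Z = 1.23 * 1039.3
Z = 1278.34

1278.34 rayl


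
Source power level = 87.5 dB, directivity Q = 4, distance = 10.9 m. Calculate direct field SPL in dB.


Given values:
  Lw = 87.5 dB, Q = 4, r = 10.9 m
Formula: SPL = Lw + 10 * log10(Q / (4 * pi * r^2))
Compute 4 * pi * r^2 = 4 * pi * 10.9^2 = 1493.0105
Compute Q / denom = 4 / 1493.0105 = 0.00267915
Compute 10 * log10(0.00267915) = -25.72
SPL = 87.5 + (-25.72) = 61.78

61.78 dB


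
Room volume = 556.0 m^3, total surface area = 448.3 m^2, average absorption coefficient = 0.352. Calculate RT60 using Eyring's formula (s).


Given values:
  V = 556.0 m^3, S = 448.3 m^2, alpha = 0.352
Formula: RT60 = 0.161 * V / (-S * ln(1 - alpha))
Compute ln(1 - 0.352) = ln(0.648) = -0.433865
Denominator: -448.3 * -0.433865 = 194.5017
Numerator: 0.161 * 556.0 = 89.516
RT60 = 89.516 / 194.5017 = 0.46

0.46 s


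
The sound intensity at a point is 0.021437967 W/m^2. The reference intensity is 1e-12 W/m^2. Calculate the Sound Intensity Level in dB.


Given values:
  I = 0.021437967 W/m^2
  I_ref = 1e-12 W/m^2
Formula: SIL = 10 * log10(I / I_ref)
Compute ratio: I / I_ref = 21437967000
Compute log10: log10(21437967000) = 10.331184
Multiply: SIL = 10 * 10.331184 = 103.31

103.31 dB


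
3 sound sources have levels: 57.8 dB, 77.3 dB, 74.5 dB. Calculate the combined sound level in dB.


Formula: L_total = 10 * log10( sum(10^(Li/10)) )
  Source 1: 10^(57.8/10) = 602559.5861
  Source 2: 10^(77.3/10) = 53703179.637
  Source 3: 10^(74.5/10) = 28183829.3126
Sum of linear values = 82489568.5357
L_total = 10 * log10(82489568.5357) = 79.16

79.16 dB


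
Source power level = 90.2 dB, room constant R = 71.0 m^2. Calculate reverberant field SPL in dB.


Given values:
  Lw = 90.2 dB, R = 71.0 m^2
Formula: SPL = Lw + 10 * log10(4 / R)
Compute 4 / R = 4 / 71.0 = 0.056338
Compute 10 * log10(0.056338) = -12.492
SPL = 90.2 + (-12.492) = 77.71

77.71 dB


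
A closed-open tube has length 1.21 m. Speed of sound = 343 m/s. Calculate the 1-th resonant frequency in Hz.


Given values:
  Tube type: closed-open, L = 1.21 m, c = 343 m/s, n = 1
Formula: f_n = (2n - 1) * c / (4 * L)
Compute 2n - 1 = 2*1 - 1 = 1
Compute 4 * L = 4 * 1.21 = 4.84
f = 1 * 343 / 4.84
f = 70.87

70.87 Hz


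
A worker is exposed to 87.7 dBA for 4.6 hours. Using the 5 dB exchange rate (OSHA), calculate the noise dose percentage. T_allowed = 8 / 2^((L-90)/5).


Given values:
  L = 87.7 dBA, T = 4.6 hours
Formula: T_allowed = 8 / 2^((L - 90) / 5)
Compute exponent: (87.7 - 90) / 5 = -0.46
Compute 2^(-0.46) = 0.726986
T_allowed = 8 / 0.726986 = 11.004338 hours
Dose = (T / T_allowed) * 100
Dose = (4.6 / 11.004338) * 100 = 41.8

41.8 %


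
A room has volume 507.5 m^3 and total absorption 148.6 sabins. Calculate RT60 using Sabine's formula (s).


Given values:
  V = 507.5 m^3
  A = 148.6 sabins
Formula: RT60 = 0.161 * V / A
Numerator: 0.161 * 507.5 = 81.7075
RT60 = 81.7075 / 148.6 = 0.55

0.55 s


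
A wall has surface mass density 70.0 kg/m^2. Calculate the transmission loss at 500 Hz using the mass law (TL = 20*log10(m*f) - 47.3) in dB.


Given values:
  m = 70.0 kg/m^2, f = 500 Hz
Formula: TL = 20 * log10(m * f) - 47.3
Compute m * f = 70.0 * 500 = 35000.0
Compute log10(35000.0) = 4.544068
Compute 20 * 4.544068 = 90.8814
TL = 90.8814 - 47.3 = 43.58

43.58 dB


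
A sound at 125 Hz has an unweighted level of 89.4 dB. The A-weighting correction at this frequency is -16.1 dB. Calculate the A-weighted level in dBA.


Given values:
  SPL = 89.4 dB
  A-weighting at 125 Hz = -16.1 dB
Formula: L_A = SPL + A_weight
L_A = 89.4 + (-16.1)
L_A = 73.3

73.3 dBA


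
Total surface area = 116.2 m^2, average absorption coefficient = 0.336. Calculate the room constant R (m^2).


Given values:
  S = 116.2 m^2, alpha = 0.336
Formula: R = S * alpha / (1 - alpha)
Numerator: 116.2 * 0.336 = 39.0432
Denominator: 1 - 0.336 = 0.664
R = 39.0432 / 0.664 = 58.8

58.8 m^2


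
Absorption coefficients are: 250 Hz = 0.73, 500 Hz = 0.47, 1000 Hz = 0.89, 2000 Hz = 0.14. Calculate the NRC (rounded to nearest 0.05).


Given values:
  a_250 = 0.73, a_500 = 0.47
  a_1000 = 0.89, a_2000 = 0.14
Formula: NRC = (a250 + a500 + a1000 + a2000) / 4
Sum = 0.73 + 0.47 + 0.89 + 0.14 = 2.23
NRC = 2.23 / 4 = 0.5575
Rounded to nearest 0.05: 0.55

0.55


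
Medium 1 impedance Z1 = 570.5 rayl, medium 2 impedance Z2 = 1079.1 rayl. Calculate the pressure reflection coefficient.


Given values:
  Z1 = 570.5 rayl, Z2 = 1079.1 rayl
Formula: R = (Z2 - Z1) / (Z2 + Z1)
Numerator: Z2 - Z1 = 1079.1 - 570.5 = 508.6
Denominator: Z2 + Z1 = 1079.1 + 570.5 = 1649.6
R = 508.6 / 1649.6 = 0.3083

0.3083


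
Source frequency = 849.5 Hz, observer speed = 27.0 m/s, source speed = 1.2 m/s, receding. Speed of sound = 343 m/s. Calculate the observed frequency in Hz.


Given values:
  f_s = 849.5 Hz, v_o = 27.0 m/s, v_s = 1.2 m/s
  Direction: receding
Formula: f_o = f_s * (c - v_o) / (c + v_s)
Numerator: c - v_o = 343 - 27.0 = 316.0
Denominator: c + v_s = 343 + 1.2 = 344.2
f_o = 849.5 * 316.0 / 344.2 = 779.9

779.9 Hz


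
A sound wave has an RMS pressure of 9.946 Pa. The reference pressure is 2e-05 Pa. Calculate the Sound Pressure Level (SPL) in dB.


Given values:
  p = 9.946 Pa
  p_ref = 2e-05 Pa
Formula: SPL = 20 * log10(p / p_ref)
Compute ratio: p / p_ref = 9.946 / 2e-05 = 497300
Compute log10: log10(497300) = 5.696618
Multiply: SPL = 20 * 5.696618 = 113.93

113.93 dB


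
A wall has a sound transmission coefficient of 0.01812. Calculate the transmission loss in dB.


Given values:
  tau = 0.01812
Formula: TL = 10 * log10(1 / tau)
Compute 1 / tau = 1 / 0.01812 = 55.1876
Compute log10(55.1876) = 1.741842
TL = 10 * 1.741842 = 17.42

17.42 dB


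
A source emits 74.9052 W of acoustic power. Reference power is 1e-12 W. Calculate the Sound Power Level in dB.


Given values:
  W = 74.9052 W
  W_ref = 1e-12 W
Formula: SWL = 10 * log10(W / W_ref)
Compute ratio: W / W_ref = 74905200000000
Compute log10: log10(74905200000000) = 13.874512
Multiply: SWL = 10 * 13.874512 = 138.75

138.75 dB


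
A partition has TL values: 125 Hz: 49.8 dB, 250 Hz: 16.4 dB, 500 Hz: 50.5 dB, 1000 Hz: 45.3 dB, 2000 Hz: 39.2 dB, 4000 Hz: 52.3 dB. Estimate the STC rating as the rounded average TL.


Given TL values at each frequency:
  125 Hz: 49.8 dB
  250 Hz: 16.4 dB
  500 Hz: 50.5 dB
  1000 Hz: 45.3 dB
  2000 Hz: 39.2 dB
  4000 Hz: 52.3 dB
Formula: STC ~ round(average of TL values)
Sum = 49.8 + 16.4 + 50.5 + 45.3 + 39.2 + 52.3 = 253.5
Average = 253.5 / 6 = 42.25
Rounded: 42

42


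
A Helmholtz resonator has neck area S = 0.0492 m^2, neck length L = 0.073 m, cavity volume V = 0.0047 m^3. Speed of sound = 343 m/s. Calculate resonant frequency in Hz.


Given values:
  S = 0.0492 m^2, L = 0.073 m, V = 0.0047 m^3, c = 343 m/s
Formula: f = (c / (2*pi)) * sqrt(S / (V * L))
Compute V * L = 0.0047 * 0.073 = 0.0003431
Compute S / (V * L) = 0.0492 / 0.0003431 = 143.3984
Compute sqrt(143.3984) = 11.974907
Compute c / (2*pi) = 343 / 6.283185 = 54.590148
f = 54.590148 * 11.974907 = 653.71

653.71 Hz


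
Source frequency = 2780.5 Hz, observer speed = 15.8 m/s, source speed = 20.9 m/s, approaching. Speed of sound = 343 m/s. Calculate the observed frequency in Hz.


Given values:
  f_s = 2780.5 Hz, v_o = 15.8 m/s, v_s = 20.9 m/s
  Direction: approaching
Formula: f_o = f_s * (c + v_o) / (c - v_s)
Numerator: c + v_o = 343 + 15.8 = 358.8
Denominator: c - v_s = 343 - 20.9 = 322.1
f_o = 2780.5 * 358.8 / 322.1 = 3097.31

3097.31 Hz


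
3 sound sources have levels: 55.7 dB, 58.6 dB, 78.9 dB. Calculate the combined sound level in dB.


Formula: L_total = 10 * log10( sum(10^(Li/10)) )
  Source 1: 10^(55.7/10) = 371535.2291
  Source 2: 10^(58.6/10) = 724435.9601
  Source 3: 10^(78.9/10) = 77624711.6629
Sum of linear values = 78720682.8521
L_total = 10 * log10(78720682.8521) = 78.96

78.96 dB


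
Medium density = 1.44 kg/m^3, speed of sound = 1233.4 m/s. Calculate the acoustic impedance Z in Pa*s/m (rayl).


Given values:
  rho = 1.44 kg/m^3
  c = 1233.4 m/s
Formula: Z = rho * c
Z = 1.44 * 1233.4
Z = 1776.1

1776.1 rayl


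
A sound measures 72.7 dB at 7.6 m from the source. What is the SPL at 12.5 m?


Given values:
  SPL1 = 72.7 dB, r1 = 7.6 m, r2 = 12.5 m
Formula: SPL2 = SPL1 - 20 * log10(r2 / r1)
Compute ratio: r2 / r1 = 12.5 / 7.6 = 1.6447
Compute log10: log10(1.6447) = 0.216087
Compute drop: 20 * 0.216087 = 4.3217
SPL2 = 72.7 - 4.3217 = 68.38

68.38 dB


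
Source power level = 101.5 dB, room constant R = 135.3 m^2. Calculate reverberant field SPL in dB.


Given values:
  Lw = 101.5 dB, R = 135.3 m^2
Formula: SPL = Lw + 10 * log10(4 / R)
Compute 4 / R = 4 / 135.3 = 0.029564
Compute 10 * log10(0.029564) = -15.2924
SPL = 101.5 + (-15.2924) = 86.21

86.21 dB


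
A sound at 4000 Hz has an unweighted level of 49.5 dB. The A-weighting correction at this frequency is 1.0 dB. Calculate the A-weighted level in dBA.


Given values:
  SPL = 49.5 dB
  A-weighting at 4000 Hz = 1.0 dB
Formula: L_A = SPL + A_weight
L_A = 49.5 + (1.0)
L_A = 50.5

50.5 dBA


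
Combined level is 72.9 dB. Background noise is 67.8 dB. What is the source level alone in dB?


Given values:
  L_total = 72.9 dB, L_bg = 67.8 dB
Formula: L_source = 10 * log10(10^(L_total/10) - 10^(L_bg/10))
Convert to linear:
  10^(72.9/10) = 19498445.9976
  10^(67.8/10) = 6025595.8607
Difference: 19498445.9976 - 6025595.8607 = 13472850.1369
L_source = 10 * log10(13472850.1369) = 71.29

71.29 dB


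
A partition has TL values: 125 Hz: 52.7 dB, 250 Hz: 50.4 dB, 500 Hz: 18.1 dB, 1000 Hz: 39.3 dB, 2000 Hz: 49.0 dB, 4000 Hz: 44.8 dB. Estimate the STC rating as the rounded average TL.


Given TL values at each frequency:
  125 Hz: 52.7 dB
  250 Hz: 50.4 dB
  500 Hz: 18.1 dB
  1000 Hz: 39.3 dB
  2000 Hz: 49.0 dB
  4000 Hz: 44.8 dB
Formula: STC ~ round(average of TL values)
Sum = 52.7 + 50.4 + 18.1 + 39.3 + 49.0 + 44.8 = 254.3
Average = 254.3 / 6 = 42.38
Rounded: 42

42


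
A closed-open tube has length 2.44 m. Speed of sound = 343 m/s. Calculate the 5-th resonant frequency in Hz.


Given values:
  Tube type: closed-open, L = 2.44 m, c = 343 m/s, n = 5
Formula: f_n = (2n - 1) * c / (4 * L)
Compute 2n - 1 = 2*5 - 1 = 9
Compute 4 * L = 4 * 2.44 = 9.76
f = 9 * 343 / 9.76
f = 316.29

316.29 Hz


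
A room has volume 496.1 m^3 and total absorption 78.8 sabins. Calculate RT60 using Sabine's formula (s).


Given values:
  V = 496.1 m^3
  A = 78.8 sabins
Formula: RT60 = 0.161 * V / A
Numerator: 0.161 * 496.1 = 79.8721
RT60 = 79.8721 / 78.8 = 1.014

1.014 s


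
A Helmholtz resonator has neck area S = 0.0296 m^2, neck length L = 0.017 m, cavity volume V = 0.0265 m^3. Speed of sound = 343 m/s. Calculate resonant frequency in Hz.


Given values:
  S = 0.0296 m^2, L = 0.017 m, V = 0.0265 m^3, c = 343 m/s
Formula: f = (c / (2*pi)) * sqrt(S / (V * L))
Compute V * L = 0.0265 * 0.017 = 0.0004505
Compute S / (V * L) = 0.0296 / 0.0004505 = 65.7048
Compute sqrt(65.7048) = 8.10585
Compute c / (2*pi) = 343 / 6.283185 = 54.590148
f = 54.590148 * 8.10585 = 442.5

442.5 Hz


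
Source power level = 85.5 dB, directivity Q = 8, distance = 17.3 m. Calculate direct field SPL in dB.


Given values:
  Lw = 85.5 dB, Q = 8, r = 17.3 m
Formula: SPL = Lw + 10 * log10(Q / (4 * pi * r^2))
Compute 4 * pi * r^2 = 4 * pi * 17.3^2 = 3760.9891
Compute Q / denom = 8 / 3760.9891 = 0.0021271
Compute 10 * log10(0.0021271) = -26.7221
SPL = 85.5 + (-26.7221) = 58.78

58.78 dB


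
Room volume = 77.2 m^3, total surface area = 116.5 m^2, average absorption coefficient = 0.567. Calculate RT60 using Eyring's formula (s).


Given values:
  V = 77.2 m^3, S = 116.5 m^2, alpha = 0.567
Formula: RT60 = 0.161 * V / (-S * ln(1 - alpha))
Compute ln(1 - 0.567) = ln(0.433) = -0.837018
Denominator: -116.5 * -0.837018 = 97.5126
Numerator: 0.161 * 77.2 = 12.4292
RT60 = 12.4292 / 97.5126 = 0.127

0.127 s


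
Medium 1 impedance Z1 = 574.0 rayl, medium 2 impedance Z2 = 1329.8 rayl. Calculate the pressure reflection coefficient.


Given values:
  Z1 = 574.0 rayl, Z2 = 1329.8 rayl
Formula: R = (Z2 - Z1) / (Z2 + Z1)
Numerator: Z2 - Z1 = 1329.8 - 574.0 = 755.8
Denominator: Z2 + Z1 = 1329.8 + 574.0 = 1903.8
R = 755.8 / 1903.8 = 0.397

0.397


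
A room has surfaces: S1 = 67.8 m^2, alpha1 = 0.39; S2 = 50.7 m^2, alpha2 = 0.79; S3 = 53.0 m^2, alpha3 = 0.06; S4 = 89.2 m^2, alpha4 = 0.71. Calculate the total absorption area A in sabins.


Given surfaces:
  Surface 1: 67.8 * 0.39 = 26.442
  Surface 2: 50.7 * 0.79 = 40.053
  Surface 3: 53.0 * 0.06 = 3.18
  Surface 4: 89.2 * 0.71 = 63.332
Formula: A = sum(Si * alpha_i)
A = 26.442 + 40.053 + 3.18 + 63.332
A = 133.01

133.01 sabins


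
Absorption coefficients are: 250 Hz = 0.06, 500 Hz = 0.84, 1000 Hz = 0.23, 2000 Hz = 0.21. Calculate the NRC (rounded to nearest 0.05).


Given values:
  a_250 = 0.06, a_500 = 0.84
  a_1000 = 0.23, a_2000 = 0.21
Formula: NRC = (a250 + a500 + a1000 + a2000) / 4
Sum = 0.06 + 0.84 + 0.23 + 0.21 = 1.34
NRC = 1.34 / 4 = 0.335
Rounded to nearest 0.05: 0.35

0.35


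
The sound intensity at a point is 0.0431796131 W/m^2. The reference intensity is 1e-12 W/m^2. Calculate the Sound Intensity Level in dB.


Given values:
  I = 0.0431796131 W/m^2
  I_ref = 1e-12 W/m^2
Formula: SIL = 10 * log10(I / I_ref)
Compute ratio: I / I_ref = 43179613100
Compute log10: log10(43179613100) = 10.635279
Multiply: SIL = 10 * 10.635279 = 106.35

106.35 dB


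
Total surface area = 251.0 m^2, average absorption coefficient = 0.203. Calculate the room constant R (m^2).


Given values:
  S = 251.0 m^2, alpha = 0.203
Formula: R = S * alpha / (1 - alpha)
Numerator: 251.0 * 0.203 = 50.953
Denominator: 1 - 0.203 = 0.797
R = 50.953 / 0.797 = 63.93

63.93 m^2


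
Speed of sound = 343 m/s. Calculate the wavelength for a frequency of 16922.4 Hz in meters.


Given values:
  c = 343 m/s, f = 16922.4 Hz
Formula: lambda = c / f
lambda = 343 / 16922.4
lambda = 0.0203

0.0203 m


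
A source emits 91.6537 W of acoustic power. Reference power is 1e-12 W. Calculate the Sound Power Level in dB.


Given values:
  W = 91.6537 W
  W_ref = 1e-12 W
Formula: SWL = 10 * log10(W / W_ref)
Compute ratio: W / W_ref = 91653700000000
Compute log10: log10(91653700000000) = 13.96215
Multiply: SWL = 10 * 13.96215 = 139.62

139.62 dB


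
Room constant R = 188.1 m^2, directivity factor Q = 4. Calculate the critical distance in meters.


Given values:
  R = 188.1 m^2, Q = 4
Formula: d_c = 0.141 * sqrt(Q * R)
Compute Q * R = 4 * 188.1 = 752.4
Compute sqrt(752.4) = 27.4299
d_c = 0.141 * 27.4299 = 3.868

3.868 m


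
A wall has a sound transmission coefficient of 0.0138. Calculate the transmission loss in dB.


Given values:
  tau = 0.0138
Formula: TL = 10 * log10(1 / tau)
Compute 1 / tau = 1 / 0.0138 = 72.4638
Compute log10(72.4638) = 1.860121
TL = 10 * 1.860121 = 18.6

18.6 dB


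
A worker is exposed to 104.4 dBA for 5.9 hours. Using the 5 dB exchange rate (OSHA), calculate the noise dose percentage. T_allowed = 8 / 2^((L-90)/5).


Given values:
  L = 104.4 dBA, T = 5.9 hours
Formula: T_allowed = 8 / 2^((L - 90) / 5)
Compute exponent: (104.4 - 90) / 5 = 2.88
Compute 2^(2.88) = 7.361501
T_allowed = 8 / 7.361501 = 1.086735 hours
Dose = (T / T_allowed) * 100
Dose = (5.9 / 1.086735) * 100 = 542.91

542.91 %


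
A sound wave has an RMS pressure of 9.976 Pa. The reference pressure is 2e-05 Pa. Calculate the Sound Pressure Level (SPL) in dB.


Given values:
  p = 9.976 Pa
  p_ref = 2e-05 Pa
Formula: SPL = 20 * log10(p / p_ref)
Compute ratio: p / p_ref = 9.976 / 2e-05 = 498800
Compute log10: log10(498800) = 5.697926
Multiply: SPL = 20 * 5.697926 = 113.96

113.96 dB


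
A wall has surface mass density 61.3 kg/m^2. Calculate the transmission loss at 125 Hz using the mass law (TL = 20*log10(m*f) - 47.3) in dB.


Given values:
  m = 61.3 kg/m^2, f = 125 Hz
Formula: TL = 20 * log10(m * f) - 47.3
Compute m * f = 61.3 * 125 = 7662.5
Compute log10(7662.5) = 3.88437
Compute 20 * 3.88437 = 77.6874
TL = 77.6874 - 47.3 = 30.39

30.39 dB


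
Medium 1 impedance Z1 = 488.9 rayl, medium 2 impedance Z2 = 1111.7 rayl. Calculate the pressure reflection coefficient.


Given values:
  Z1 = 488.9 rayl, Z2 = 1111.7 rayl
Formula: R = (Z2 - Z1) / (Z2 + Z1)
Numerator: Z2 - Z1 = 1111.7 - 488.9 = 622.8
Denominator: Z2 + Z1 = 1111.7 + 488.9 = 1600.6
R = 622.8 / 1600.6 = 0.3891

0.3891


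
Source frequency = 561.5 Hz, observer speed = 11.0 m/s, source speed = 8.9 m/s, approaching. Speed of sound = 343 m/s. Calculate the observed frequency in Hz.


Given values:
  f_s = 561.5 Hz, v_o = 11.0 m/s, v_s = 8.9 m/s
  Direction: approaching
Formula: f_o = f_s * (c + v_o) / (c - v_s)
Numerator: c + v_o = 343 + 11.0 = 354.0
Denominator: c - v_s = 343 - 8.9 = 334.1
f_o = 561.5 * 354.0 / 334.1 = 594.94

594.94 Hz


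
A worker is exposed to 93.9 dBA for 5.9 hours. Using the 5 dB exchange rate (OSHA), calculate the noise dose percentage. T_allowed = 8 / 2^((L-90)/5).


Given values:
  L = 93.9 dBA, T = 5.9 hours
Formula: T_allowed = 8 / 2^((L - 90) / 5)
Compute exponent: (93.9 - 90) / 5 = 0.78
Compute 2^(0.78) = 1.717131
T_allowed = 8 / 1.717131 = 4.658934 hours
Dose = (T / T_allowed) * 100
Dose = (5.9 / 4.658934) * 100 = 126.64

126.64 %


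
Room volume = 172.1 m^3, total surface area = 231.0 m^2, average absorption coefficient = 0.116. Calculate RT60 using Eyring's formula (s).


Given values:
  V = 172.1 m^3, S = 231.0 m^2, alpha = 0.116
Formula: RT60 = 0.161 * V / (-S * ln(1 - alpha))
Compute ln(1 - 0.116) = ln(0.884) = -0.123298
Denominator: -231.0 * -0.123298 = 28.4818
Numerator: 0.161 * 172.1 = 27.7081
RT60 = 27.7081 / 28.4818 = 0.973

0.973 s


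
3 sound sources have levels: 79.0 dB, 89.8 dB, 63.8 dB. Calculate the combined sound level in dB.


Formula: L_total = 10 * log10( sum(10^(Li/10)) )
  Source 1: 10^(79.0/10) = 79432823.4724
  Source 2: 10^(89.8/10) = 954992586.0214
  Source 3: 10^(63.8/10) = 2398832.919
Sum of linear values = 1036824242.4128
L_total = 10 * log10(1036824242.4128) = 90.16

90.16 dB


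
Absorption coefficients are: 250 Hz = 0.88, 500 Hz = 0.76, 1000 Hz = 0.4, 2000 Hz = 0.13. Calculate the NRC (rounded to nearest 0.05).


Given values:
  a_250 = 0.88, a_500 = 0.76
  a_1000 = 0.4, a_2000 = 0.13
Formula: NRC = (a250 + a500 + a1000 + a2000) / 4
Sum = 0.88 + 0.76 + 0.4 + 0.13 = 2.17
NRC = 2.17 / 4 = 0.5425
Rounded to nearest 0.05: 0.55

0.55


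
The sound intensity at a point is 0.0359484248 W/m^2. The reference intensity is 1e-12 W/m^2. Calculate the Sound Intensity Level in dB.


Given values:
  I = 0.0359484248 W/m^2
  I_ref = 1e-12 W/m^2
Formula: SIL = 10 * log10(I / I_ref)
Compute ratio: I / I_ref = 35948424800
Compute log10: log10(35948424800) = 10.55568
Multiply: SIL = 10 * 10.55568 = 105.56

105.56 dB


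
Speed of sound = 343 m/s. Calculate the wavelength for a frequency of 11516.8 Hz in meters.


Given values:
  c = 343 m/s, f = 11516.8 Hz
Formula: lambda = c / f
lambda = 343 / 11516.8
lambda = 0.0298

0.0298 m


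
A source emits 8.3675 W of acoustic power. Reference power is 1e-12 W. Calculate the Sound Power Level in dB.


Given values:
  W = 8.3675 W
  W_ref = 1e-12 W
Formula: SWL = 10 * log10(W / W_ref)
Compute ratio: W / W_ref = 8367500000000
Compute log10: log10(8367500000000) = 12.922596
Multiply: SWL = 10 * 12.922596 = 129.23

129.23 dB


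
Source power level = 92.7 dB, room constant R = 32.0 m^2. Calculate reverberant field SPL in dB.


Given values:
  Lw = 92.7 dB, R = 32.0 m^2
Formula: SPL = Lw + 10 * log10(4 / R)
Compute 4 / R = 4 / 32.0 = 0.125
Compute 10 * log10(0.125) = -9.0309
SPL = 92.7 + (-9.0309) = 83.67

83.67 dB


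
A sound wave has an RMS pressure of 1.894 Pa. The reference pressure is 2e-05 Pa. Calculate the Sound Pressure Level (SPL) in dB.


Given values:
  p = 1.894 Pa
  p_ref = 2e-05 Pa
Formula: SPL = 20 * log10(p / p_ref)
Compute ratio: p / p_ref = 1.894 / 2e-05 = 94700
Compute log10: log10(94700) = 4.97635
Multiply: SPL = 20 * 4.97635 = 99.53

99.53 dB


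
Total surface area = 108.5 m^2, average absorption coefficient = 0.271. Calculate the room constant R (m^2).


Given values:
  S = 108.5 m^2, alpha = 0.271
Formula: R = S * alpha / (1 - alpha)
Numerator: 108.5 * 0.271 = 29.4035
Denominator: 1 - 0.271 = 0.729
R = 29.4035 / 0.729 = 40.33

40.33 m^2


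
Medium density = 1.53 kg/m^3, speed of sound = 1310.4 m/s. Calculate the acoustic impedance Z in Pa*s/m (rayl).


Given values:
  rho = 1.53 kg/m^3
  c = 1310.4 m/s
Formula: Z = rho * c
Z = 1.53 * 1310.4
Z = 2004.91

2004.91 rayl


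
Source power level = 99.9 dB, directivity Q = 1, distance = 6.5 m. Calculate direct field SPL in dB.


Given values:
  Lw = 99.9 dB, Q = 1, r = 6.5 m
Formula: SPL = Lw + 10 * log10(Q / (4 * pi * r^2))
Compute 4 * pi * r^2 = 4 * pi * 6.5^2 = 530.9292
Compute Q / denom = 1 / 530.9292 = 0.00188349
Compute 10 * log10(0.00188349) = -27.2504
SPL = 99.9 + (-27.2504) = 72.65

72.65 dB


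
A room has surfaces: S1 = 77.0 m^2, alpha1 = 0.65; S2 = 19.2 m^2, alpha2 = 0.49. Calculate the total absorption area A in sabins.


Given surfaces:
  Surface 1: 77.0 * 0.65 = 50.05
  Surface 2: 19.2 * 0.49 = 9.408
Formula: A = sum(Si * alpha_i)
A = 50.05 + 9.408
A = 59.46

59.46 sabins


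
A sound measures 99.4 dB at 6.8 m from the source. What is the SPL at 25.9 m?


Given values:
  SPL1 = 99.4 dB, r1 = 6.8 m, r2 = 25.9 m
Formula: SPL2 = SPL1 - 20 * log10(r2 / r1)
Compute ratio: r2 / r1 = 25.9 / 6.8 = 3.8088
Compute log10: log10(3.8088) = 0.580788
Compute drop: 20 * 0.580788 = 11.6158
SPL2 = 99.4 - 11.6158 = 87.78

87.78 dB


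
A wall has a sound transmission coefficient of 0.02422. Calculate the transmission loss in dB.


Given values:
  tau = 0.02422
Formula: TL = 10 * log10(1 / tau)
Compute 1 / tau = 1 / 0.02422 = 41.2882
Compute log10(41.2882) = 1.615826
TL = 10 * 1.615826 = 16.16

16.16 dB


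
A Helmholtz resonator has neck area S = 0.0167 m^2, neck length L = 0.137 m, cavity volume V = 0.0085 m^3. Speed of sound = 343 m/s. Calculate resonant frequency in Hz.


Given values:
  S = 0.0167 m^2, L = 0.137 m, V = 0.0085 m^3, c = 343 m/s
Formula: f = (c / (2*pi)) * sqrt(S / (V * L))
Compute V * L = 0.0085 * 0.137 = 0.0011645
Compute S / (V * L) = 0.0167 / 0.0011645 = 14.3409
Compute sqrt(14.3409) = 3.786938
Compute c / (2*pi) = 343 / 6.283185 = 54.590148
f = 54.590148 * 3.786938 = 206.73

206.73 Hz


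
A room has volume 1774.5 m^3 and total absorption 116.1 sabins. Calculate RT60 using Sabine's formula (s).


Given values:
  V = 1774.5 m^3
  A = 116.1 sabins
Formula: RT60 = 0.161 * V / A
Numerator: 0.161 * 1774.5 = 285.6945
RT60 = 285.6945 / 116.1 = 2.461

2.461 s


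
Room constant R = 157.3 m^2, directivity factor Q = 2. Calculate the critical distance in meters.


Given values:
  R = 157.3 m^2, Q = 2
Formula: d_c = 0.141 * sqrt(Q * R)
Compute Q * R = 2 * 157.3 = 314.6
Compute sqrt(314.6) = 17.737
d_c = 0.141 * 17.737 = 2.501

2.501 m


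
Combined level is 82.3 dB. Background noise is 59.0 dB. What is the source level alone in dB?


Given values:
  L_total = 82.3 dB, L_bg = 59.0 dB
Formula: L_source = 10 * log10(10^(L_total/10) - 10^(L_bg/10))
Convert to linear:
  10^(82.3/10) = 169824365.2462
  10^(59.0/10) = 794328.2347
Difference: 169824365.2462 - 794328.2347 = 169030037.0115
L_source = 10 * log10(169030037.0115) = 82.28

82.28 dB


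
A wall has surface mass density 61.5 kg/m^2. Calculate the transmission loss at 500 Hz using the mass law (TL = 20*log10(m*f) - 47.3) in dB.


Given values:
  m = 61.5 kg/m^2, f = 500 Hz
Formula: TL = 20 * log10(m * f) - 47.3
Compute m * f = 61.5 * 500 = 30750.0
Compute log10(30750.0) = 4.487845
Compute 20 * 4.487845 = 89.7569
TL = 89.7569 - 47.3 = 42.46

42.46 dB


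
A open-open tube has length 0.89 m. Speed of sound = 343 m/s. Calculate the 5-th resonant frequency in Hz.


Given values:
  Tube type: open-open, L = 0.89 m, c = 343 m/s, n = 5
Formula: f_n = n * c / (2 * L)
Compute 2 * L = 2 * 0.89 = 1.78
f = 5 * 343 / 1.78
f = 963.48

963.48 Hz


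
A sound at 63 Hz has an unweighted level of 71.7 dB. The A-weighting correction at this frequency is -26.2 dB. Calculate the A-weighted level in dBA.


Given values:
  SPL = 71.7 dB
  A-weighting at 63 Hz = -26.2 dB
Formula: L_A = SPL + A_weight
L_A = 71.7 + (-26.2)
L_A = 45.5

45.5 dBA


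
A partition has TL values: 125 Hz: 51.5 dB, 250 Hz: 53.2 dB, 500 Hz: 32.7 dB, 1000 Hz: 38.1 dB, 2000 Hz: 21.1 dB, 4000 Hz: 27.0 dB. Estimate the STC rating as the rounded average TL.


Given TL values at each frequency:
  125 Hz: 51.5 dB
  250 Hz: 53.2 dB
  500 Hz: 32.7 dB
  1000 Hz: 38.1 dB
  2000 Hz: 21.1 dB
  4000 Hz: 27.0 dB
Formula: STC ~ round(average of TL values)
Sum = 51.5 + 53.2 + 32.7 + 38.1 + 21.1 + 27.0 = 223.6
Average = 223.6 / 6 = 37.27
Rounded: 37

37
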